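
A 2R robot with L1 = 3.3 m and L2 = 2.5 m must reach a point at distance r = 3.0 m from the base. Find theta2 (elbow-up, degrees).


cos(theta2) = (r^2 - L1^2 - L2^2) / (2*L1*L2)
cos(theta2) = (9.0 - 10.89 - 6.25) / 16.5
cos(theta2) = -0.493333
theta2 = 119.5599 degrees


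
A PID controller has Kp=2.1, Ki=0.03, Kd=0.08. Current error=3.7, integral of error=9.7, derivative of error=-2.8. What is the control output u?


u = Kp*e + Ki*int(e) + Kd*de/dt
= 2.1*3.7 + 0.03*9.7 + 0.08*(-2.8)
= 7.77 + 0.291 + -0.224
= 7.837


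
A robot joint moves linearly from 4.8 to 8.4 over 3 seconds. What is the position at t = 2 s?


s = t/T = 2/3 = 0.6667
p(t) = p0 + (pf-p0)*s
= 4.8 + (8.4 - 4.8) * 0.6667
= 7.2


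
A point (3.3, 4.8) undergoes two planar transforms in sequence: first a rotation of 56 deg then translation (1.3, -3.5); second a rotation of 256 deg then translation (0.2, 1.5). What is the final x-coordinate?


After transform 1:
x1 = cos(56)*3.3 - sin(56)*4.8 + 1.3 = -0.834
y1 = sin(56)*3.3 + cos(56)*4.8 + -3.5 = 1.9199
After transform 2:
x2 = cos(256)*-0.834 - sin(256)*1.9199 + 0.2
= 2.2647


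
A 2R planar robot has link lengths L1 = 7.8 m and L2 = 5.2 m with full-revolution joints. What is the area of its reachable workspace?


r_max = L1 + L2 = 13.0 m
r_min = |L1 - L2| = 2.6 m
Area = pi*(r_max^2 - r_min^2)
= pi*(169.0 - 6.76)
= pi * 162.24
= 509.692 m^2


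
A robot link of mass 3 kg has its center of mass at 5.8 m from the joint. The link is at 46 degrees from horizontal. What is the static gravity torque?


tau = m*g*L*cos(angle)
= 3 * 9.81 * 5.8 * cos(46 deg)
= 3 * 9.81 * 5.8 * 0.6947
= 118.574 Nm


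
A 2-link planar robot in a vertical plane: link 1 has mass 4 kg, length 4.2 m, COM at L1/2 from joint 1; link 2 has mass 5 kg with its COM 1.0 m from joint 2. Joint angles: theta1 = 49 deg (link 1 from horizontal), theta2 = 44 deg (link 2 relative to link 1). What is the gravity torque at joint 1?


Horizontal distance from joint 1 to link-1 COM:
  x_c1 = (L1/2)*cos(t1) = 2.1 * 0.6561 = 1.3777 m
Horizontal distance from joint 1 to link-2 COM:
  x_c2 = L1*cos(t1) + Lc2*cos(t1+t2)
       = 4.2*0.6561 + 1.0*-0.0523 = 2.7031 m
tau1 = m1*g*x_c1 + m2*g*x_c2
     = 4*9.81*1.3777 + 5*9.81*2.7031
     = 54.0619 + 132.5876
     = 186.6495 Nm


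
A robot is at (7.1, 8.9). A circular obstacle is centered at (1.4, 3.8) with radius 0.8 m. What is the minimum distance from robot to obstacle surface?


center_dist = sqrt((7.1-1.4)^2 + (8.9-3.8)^2)
= sqrt(32.49 + 26.01)
= 7.6485
min_dist = center_dist - radius = 7.6485 - 0.8 = 6.8485 m


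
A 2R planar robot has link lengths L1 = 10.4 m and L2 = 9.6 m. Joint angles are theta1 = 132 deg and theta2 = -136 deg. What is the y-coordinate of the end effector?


Convert angles to radians: theta1 = 2.3038, theta2 = -2.3736
y = L1*sin(theta1) + L2*sin(theta1+theta2)
y = 7.7287 + -0.6697
y = 7.059


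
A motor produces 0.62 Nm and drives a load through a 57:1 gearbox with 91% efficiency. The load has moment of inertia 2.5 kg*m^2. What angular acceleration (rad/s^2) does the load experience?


tau_out = tau_motor * N * eta
= 0.62 * 57 * 0.91 = 32.1594 Nm
alpha = tau_out / I = 32.1594 / 2.5
= 12.8638 rad/s^2


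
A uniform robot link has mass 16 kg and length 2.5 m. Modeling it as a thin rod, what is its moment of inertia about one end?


I = (1/3) * m * L^2
= (1/3) * 16 * 2.5^2
= 0.333333 * 16 * 6.25
= 33.3333 kg*m^2


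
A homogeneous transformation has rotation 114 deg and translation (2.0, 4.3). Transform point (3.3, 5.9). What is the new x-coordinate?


x' = cos(theta)*px - sin(theta)*py + tx
= -0.4067*3.3 - 0.9135*5.9 + 2.0
= -4.7321


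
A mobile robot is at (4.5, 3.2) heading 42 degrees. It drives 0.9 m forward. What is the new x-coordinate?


x_new = x0 + d*cos(theta)
= 4.5 + 0.9*cos(42)
= 4.5 + 0.6688
= 5.1688


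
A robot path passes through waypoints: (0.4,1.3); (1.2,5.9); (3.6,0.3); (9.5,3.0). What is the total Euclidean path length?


Segment lengths:
  seg1 = sqrt((0.8)^2 + (4.6)^2) = 4.669
  seg2 = sqrt((2.4)^2 + (-5.6)^2) = 6.0926
  seg3 = sqrt((5.9)^2 + (2.7)^2) = 6.4885
Total = 17.2501


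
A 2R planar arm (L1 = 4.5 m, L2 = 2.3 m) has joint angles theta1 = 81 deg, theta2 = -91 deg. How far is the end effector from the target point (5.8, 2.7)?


End effector via forward kinematics:
x = L1*cos(t1) + L2*cos(t1+t2) = 2.969
y = L1*sin(t1) + L2*sin(t1+t2) = 4.0452
Distance to target:
d = sqrt((5.8 - 2.969)^2 + (2.7 - 4.0452)^2)
= sqrt(8.0145 + 1.8096)
= 3.1343 m


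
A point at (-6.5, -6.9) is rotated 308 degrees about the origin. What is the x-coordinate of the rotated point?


x' = x*cos(theta) - y*sin(theta)
cos(308 deg) = 0.6157, sin(308 deg) = -0.788
x' = -6.5 * 0.6157 - -6.9 * -0.788
= -4.0018 - 5.4373
= -9.4391


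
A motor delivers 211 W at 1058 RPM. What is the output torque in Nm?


omega = 1058 * 2*pi/60 = 110.7935 rad/s
tau = P / omega = 211 / 110.7935
= 1.9044 Nm


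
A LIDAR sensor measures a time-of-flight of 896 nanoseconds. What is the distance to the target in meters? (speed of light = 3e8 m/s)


tof = 896 ns = 8.96e-07 s
dist = c * tof / 2
= 3e8 * 8.96e-07 / 2
= 134.4 m


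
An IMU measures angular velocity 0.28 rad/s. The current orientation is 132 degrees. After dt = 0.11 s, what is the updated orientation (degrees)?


delta_theta = w * dt = 0.28 * 0.11 = 0.0308 rad
= 1.7647 deg
theta_new = 132 + 1.7647 = 133.7647 deg


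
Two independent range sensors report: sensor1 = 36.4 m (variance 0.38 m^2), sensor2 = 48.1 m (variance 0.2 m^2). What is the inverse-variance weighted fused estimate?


w1 = (1/var1) / (1/var1 + 1/var2)
   = 2.6316 / (2.6316 + 5.0) = 0.3448
w2 = 1 - w1 = 0.6552
fused = w1*s1 + w2*s2 = 12.5517 + 31.5138
= 44.0655 m


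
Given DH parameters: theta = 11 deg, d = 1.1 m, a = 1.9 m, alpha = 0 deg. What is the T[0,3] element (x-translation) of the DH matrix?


T[0,3] = a * cos(theta)
= 1.9 * cos(11 deg)
= 1.9 * 0.9816
= 1.8651


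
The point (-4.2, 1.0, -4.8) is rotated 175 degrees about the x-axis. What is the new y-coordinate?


Rotation about x-axis: y' = y*cos(theta) - z*sin(theta)
= 1.0 * -0.9962 - -4.8 * 0.0872
= -0.5778


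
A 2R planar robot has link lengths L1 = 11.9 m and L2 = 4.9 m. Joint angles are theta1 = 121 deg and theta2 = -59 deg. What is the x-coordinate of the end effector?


Convert angles to radians: theta1 = 2.1118, theta2 = -1.0297
x = L1*cos(theta1) + L2*cos(theta1+theta2)
x = -6.129 + 2.3004
x = -3.8285


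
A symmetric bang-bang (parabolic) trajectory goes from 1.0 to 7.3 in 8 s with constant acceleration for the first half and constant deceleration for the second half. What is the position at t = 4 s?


Symmetric rest-to-rest: each phase covers (pf-p0)/2 in time T/2. 0.5*a*(T/2)^2 = (pf-p0)/2 => a = 4*(pf-p0)/T^2
a = 4*(7.3-1.0)/8^2 = 0.3937
t = 4 is in the acceleration phase (t <= T/2).
p = p0 + 0.5*a*t^2 = 1.0 + 0.5*0.3937*4^2
= 4.15


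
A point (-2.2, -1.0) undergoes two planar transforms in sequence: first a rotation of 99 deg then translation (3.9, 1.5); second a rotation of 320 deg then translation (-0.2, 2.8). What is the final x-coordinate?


After transform 1:
x1 = cos(99)*-2.2 - sin(99)*-1.0 + 3.9 = 5.2318
y1 = sin(99)*-2.2 + cos(99)*-1.0 + 1.5 = -0.5165
After transform 2:
x2 = cos(320)*5.2318 - sin(320)*-0.5165 + -0.2
= 3.4758


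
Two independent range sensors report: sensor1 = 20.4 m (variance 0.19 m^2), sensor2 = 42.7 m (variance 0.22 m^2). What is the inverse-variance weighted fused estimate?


w1 = (1/var1) / (1/var1 + 1/var2)
   = 5.2632 / (5.2632 + 4.5455) = 0.5366
w2 = 1 - w1 = 0.4634
fused = w1*s1 + w2*s2 = 10.9463 + 19.7878
= 30.7341 m


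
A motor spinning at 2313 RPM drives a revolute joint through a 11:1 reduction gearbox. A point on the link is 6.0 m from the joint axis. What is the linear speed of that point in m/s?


omega_motor = 2313 * 2*pi/60 = 242.2168 rad/s
omega_joint = omega_motor / 11 = 22.0197 rad/s
v = omega_joint * r = 22.0197 * 6.0
= 132.1183 m/s


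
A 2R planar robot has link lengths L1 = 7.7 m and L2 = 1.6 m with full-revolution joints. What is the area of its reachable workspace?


r_max = L1 + L2 = 9.3 m
r_min = |L1 - L2| = 6.1 m
Area = pi*(r_max^2 - r_min^2)
= pi*(86.49 - 37.21)
= pi * 49.28
= 154.8177 m^2


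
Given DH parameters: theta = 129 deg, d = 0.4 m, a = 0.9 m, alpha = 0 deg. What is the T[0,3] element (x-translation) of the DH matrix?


T[0,3] = a * cos(theta)
= 0.9 * cos(129 deg)
= 0.9 * -0.6293
= -0.5664


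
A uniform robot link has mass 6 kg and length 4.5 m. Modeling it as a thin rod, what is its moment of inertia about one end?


I = (1/3) * m * L^2
= (1/3) * 6 * 4.5^2
= 0.333333 * 6 * 20.25
= 40.5 kg*m^2


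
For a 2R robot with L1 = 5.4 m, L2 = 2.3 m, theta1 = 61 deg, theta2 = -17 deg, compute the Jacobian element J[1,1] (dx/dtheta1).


J[1,1] = -L1*sin(t1) - L2*sin(t1+t2)
= -5.4*sin(61) - 2.3*sin(44)
= -6.3207


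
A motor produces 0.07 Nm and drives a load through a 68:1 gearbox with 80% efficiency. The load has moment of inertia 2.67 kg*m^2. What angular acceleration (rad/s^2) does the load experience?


tau_out = tau_motor * N * eta
= 0.07 * 68 * 0.8 = 3.808 Nm
alpha = tau_out / I = 3.808 / 2.67
= 1.4262 rad/s^2


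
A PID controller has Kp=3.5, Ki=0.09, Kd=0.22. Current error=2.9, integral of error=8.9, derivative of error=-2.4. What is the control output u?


u = Kp*e + Ki*int(e) + Kd*de/dt
= 3.5*2.9 + 0.09*8.9 + 0.22*(-2.4)
= 10.15 + 0.801 + -0.528
= 10.423


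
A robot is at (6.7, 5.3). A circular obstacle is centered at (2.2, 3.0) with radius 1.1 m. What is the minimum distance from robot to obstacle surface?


center_dist = sqrt((6.7-2.2)^2 + (5.3-3.0)^2)
= sqrt(20.25 + 5.29)
= 5.0537
min_dist = center_dist - radius = 5.0537 - 1.1 = 3.9537 m


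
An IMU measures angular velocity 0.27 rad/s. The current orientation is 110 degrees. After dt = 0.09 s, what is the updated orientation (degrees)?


delta_theta = w * dt = 0.27 * 0.09 = 0.0243 rad
= 1.3923 deg
theta_new = 110 + 1.3923 = 111.3923 deg


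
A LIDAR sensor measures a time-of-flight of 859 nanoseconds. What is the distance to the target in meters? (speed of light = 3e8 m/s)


tof = 859 ns = 8.59e-07 s
dist = c * tof / 2
= 3e8 * 8.59e-07 / 2
= 128.85 m


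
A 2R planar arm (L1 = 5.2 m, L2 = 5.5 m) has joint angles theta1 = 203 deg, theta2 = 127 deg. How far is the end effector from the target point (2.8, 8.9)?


End effector via forward kinematics:
x = L1*cos(t1) + L2*cos(t1+t2) = -0.0235
y = L1*sin(t1) + L2*sin(t1+t2) = -4.7818
Distance to target:
d = sqrt((2.8 - -0.0235)^2 + (8.9 - -4.7818)^2)
= sqrt(7.9721 + 187.1917)
= 13.9701 m


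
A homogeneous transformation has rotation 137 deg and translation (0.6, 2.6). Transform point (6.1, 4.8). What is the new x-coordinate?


x' = cos(theta)*px - sin(theta)*py + tx
= -0.7314*6.1 - 0.682*4.8 + 0.6
= -7.1348


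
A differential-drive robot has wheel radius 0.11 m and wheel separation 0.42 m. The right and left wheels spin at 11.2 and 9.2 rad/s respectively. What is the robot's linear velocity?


vR = r*wR = 0.11*11.2 = 1.232 m/s
vL = r*wL = 0.11*9.2 = 1.012 m/s
v = (vR+vL)/2 = 1.122 m/s
omega = (vR-vL)/L = 0.5238 rad/s
linear velocity = 1.122 m/s


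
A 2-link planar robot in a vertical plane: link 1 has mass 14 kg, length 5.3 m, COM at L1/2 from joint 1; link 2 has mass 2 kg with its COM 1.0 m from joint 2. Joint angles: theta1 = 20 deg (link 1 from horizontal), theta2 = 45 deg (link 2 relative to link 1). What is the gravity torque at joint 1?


Horizontal distance from joint 1 to link-1 COM:
  x_c1 = (L1/2)*cos(t1) = 2.65 * 0.9397 = 2.4902 m
Horizontal distance from joint 1 to link-2 COM:
  x_c2 = L1*cos(t1) + Lc2*cos(t1+t2)
       = 5.3*0.9397 + 1.0*0.4226 = 5.403 m
tau1 = m1*g*x_c1 + m2*g*x_c2
     = 14*9.81*2.4902 + 2*9.81*5.403
     = 342.0021 + 106.0066
     = 448.0087 Nm


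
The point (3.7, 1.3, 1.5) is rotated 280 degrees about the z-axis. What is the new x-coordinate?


Rotation about z-axis: x' = x*cos(theta) - y*sin(theta)
= 3.7 * 0.1736 - 1.3 * -0.9848
= 1.9227


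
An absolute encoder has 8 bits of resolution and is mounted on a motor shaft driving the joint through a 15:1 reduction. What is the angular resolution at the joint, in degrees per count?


counts = 2^8 = 256
effective counts at joint = 256 * 15 = 3840
resolution = 360 / 3840
= 0.0938 deg/count


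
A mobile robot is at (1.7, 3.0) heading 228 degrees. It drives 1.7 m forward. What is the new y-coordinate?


y_new = y0 + d*sin(theta)
= 3.0 + 1.7*sin(228)
= 3.0 + -1.2633
= 1.7367


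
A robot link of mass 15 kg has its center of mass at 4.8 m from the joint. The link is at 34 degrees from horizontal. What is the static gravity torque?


tau = m*g*L*cos(angle)
= 15 * 9.81 * 4.8 * cos(34 deg)
= 15 * 9.81 * 4.8 * 0.829
= 585.5658 Nm


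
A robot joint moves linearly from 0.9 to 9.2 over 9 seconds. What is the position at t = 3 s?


s = t/T = 3/9 = 0.3333
p(t) = p0 + (pf-p0)*s
= 0.9 + (9.2 - 0.9) * 0.3333
= 3.6667


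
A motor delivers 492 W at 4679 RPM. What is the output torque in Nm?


omega = 4679 * 2*pi/60 = 489.9837 rad/s
tau = P / omega = 492 / 489.9837
= 1.0041 Nm


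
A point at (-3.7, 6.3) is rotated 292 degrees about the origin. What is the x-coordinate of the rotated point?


x' = x*cos(theta) - y*sin(theta)
cos(292 deg) = 0.3746, sin(292 deg) = -0.9272
x' = -3.7 * 0.3746 - 6.3 * -0.9272
= -1.386 - -5.8413
= 4.4552


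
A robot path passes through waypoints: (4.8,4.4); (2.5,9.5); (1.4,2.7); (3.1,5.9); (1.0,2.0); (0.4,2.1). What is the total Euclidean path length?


Segment lengths:
  seg1 = sqrt((-2.3)^2 + (5.1)^2) = 5.5946
  seg2 = sqrt((-1.1)^2 + (-6.8)^2) = 6.8884
  seg3 = sqrt((1.7)^2 + (3.2)^2) = 3.6235
  seg4 = sqrt((-2.1)^2 + (-3.9)^2) = 4.4294
  seg5 = sqrt((-0.6)^2 + (0.1)^2) = 0.6083
Total = 21.1443


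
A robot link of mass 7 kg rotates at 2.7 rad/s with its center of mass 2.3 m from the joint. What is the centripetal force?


F = m * omega^2 * r
= 7 * 2.7^2 * 2.3
= 7 * 7.29 * 2.3
= 117.369 N


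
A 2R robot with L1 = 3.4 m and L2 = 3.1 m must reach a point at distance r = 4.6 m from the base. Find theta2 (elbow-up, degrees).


cos(theta2) = (r^2 - L1^2 - L2^2) / (2*L1*L2)
cos(theta2) = (21.16 - 11.56 - 9.61) / 21.08
cos(theta2) = -0.000474
theta2 = 90.0272 degrees


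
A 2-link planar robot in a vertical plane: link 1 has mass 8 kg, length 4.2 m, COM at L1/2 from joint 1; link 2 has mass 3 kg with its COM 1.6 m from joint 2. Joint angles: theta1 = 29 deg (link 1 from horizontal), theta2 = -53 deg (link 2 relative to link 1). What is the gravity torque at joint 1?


Horizontal distance from joint 1 to link-1 COM:
  x_c1 = (L1/2)*cos(t1) = 2.1 * 0.8746 = 1.8367 m
Horizontal distance from joint 1 to link-2 COM:
  x_c2 = L1*cos(t1) + Lc2*cos(t1+t2)
       = 4.2*0.8746 + 1.6*0.9135 = 5.1351 m
tau1 = m1*g*x_c1 + m2*g*x_c2
     = 8*9.81*1.8367 + 3*9.81*5.1351
     = 144.1443 + 151.1253
     = 295.2696 Nm


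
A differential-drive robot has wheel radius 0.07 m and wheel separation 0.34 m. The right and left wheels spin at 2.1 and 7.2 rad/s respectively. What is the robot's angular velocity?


vR = r*wR = 0.07*2.1 = 0.147 m/s
vL = r*wL = 0.07*7.2 = 0.504 m/s
v = (vR+vL)/2 = 0.3255 m/s
omega = (vR-vL)/L = -1.05 rad/s
angular velocity = -1.05 rad/s


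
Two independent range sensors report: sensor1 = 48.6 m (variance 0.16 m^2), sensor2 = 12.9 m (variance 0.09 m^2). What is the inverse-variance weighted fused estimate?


w1 = (1/var1) / (1/var1 + 1/var2)
   = 6.25 / (6.25 + 11.1111) = 0.36
w2 = 1 - w1 = 0.64
fused = w1*s1 + w2*s2 = 17.496 + 8.256
= 25.752 m


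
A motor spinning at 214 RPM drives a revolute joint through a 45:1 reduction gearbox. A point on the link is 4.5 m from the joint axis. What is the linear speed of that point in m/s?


omega_motor = 214 * 2*pi/60 = 22.41 rad/s
omega_joint = omega_motor / 45 = 0.498 rad/s
v = omega_joint * r = 0.498 * 4.5
= 2.241 m/s


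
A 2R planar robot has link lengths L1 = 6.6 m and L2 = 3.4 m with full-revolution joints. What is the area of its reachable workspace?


r_max = L1 + L2 = 10.0 m
r_min = |L1 - L2| = 3.2 m
Area = pi*(r_max^2 - r_min^2)
= pi*(100.0 - 10.24)
= pi * 89.76
= 281.9894 m^2


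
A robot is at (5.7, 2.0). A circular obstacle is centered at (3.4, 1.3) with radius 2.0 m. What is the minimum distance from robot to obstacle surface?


center_dist = sqrt((5.7-3.4)^2 + (2.0-1.3)^2)
= sqrt(5.29 + 0.49)
= 2.4042
min_dist = center_dist - radius = 2.4042 - 2.0 = 0.4042 m


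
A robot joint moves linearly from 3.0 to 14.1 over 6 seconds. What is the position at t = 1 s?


s = t/T = 1/6 = 0.1667
p(t) = p0 + (pf-p0)*s
= 3.0 + (14.1 - 3.0) * 0.1667
= 4.85


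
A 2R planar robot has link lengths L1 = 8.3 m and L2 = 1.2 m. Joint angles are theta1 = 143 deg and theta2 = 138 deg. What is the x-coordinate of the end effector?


Convert angles to radians: theta1 = 2.4958, theta2 = 2.4086
x = L1*cos(theta1) + L2*cos(theta1+theta2)
x = -6.6287 + 0.229
x = -6.3997


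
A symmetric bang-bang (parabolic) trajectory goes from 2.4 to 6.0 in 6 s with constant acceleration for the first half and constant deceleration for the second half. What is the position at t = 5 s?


Symmetric rest-to-rest: each phase covers (pf-p0)/2 in time T/2. 0.5*a*(T/2)^2 = (pf-p0)/2 => a = 4*(pf-p0)/T^2
a = 4*(6.0-2.4)/6^2 = 0.4
t = 5 is in the deceleration phase (t > T/2).
p = pf - 0.5*a*(T-t)^2 = 6.0 - 0.5*0.4*1^2
= 5.8


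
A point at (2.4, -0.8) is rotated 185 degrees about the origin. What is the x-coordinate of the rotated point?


x' = x*cos(theta) - y*sin(theta)
cos(185 deg) = -0.9962, sin(185 deg) = -0.0872
x' = 2.4 * -0.9962 - -0.8 * -0.0872
= -2.3909 - 0.0697
= -2.4606


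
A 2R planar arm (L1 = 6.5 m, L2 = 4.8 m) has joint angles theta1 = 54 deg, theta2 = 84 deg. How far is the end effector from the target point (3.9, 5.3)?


End effector via forward kinematics:
x = L1*cos(t1) + L2*cos(t1+t2) = 0.2535
y = L1*sin(t1) + L2*sin(t1+t2) = 8.4704
Distance to target:
d = sqrt((3.9 - 0.2535)^2 + (5.3 - 8.4704)^2)
= sqrt(13.2969 + 10.0517)
= 4.832 m


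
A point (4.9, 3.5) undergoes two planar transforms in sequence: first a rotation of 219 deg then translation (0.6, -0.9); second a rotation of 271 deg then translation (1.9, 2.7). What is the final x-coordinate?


After transform 1:
x1 = cos(219)*4.9 - sin(219)*3.5 + 0.6 = -1.0054
y1 = sin(219)*4.9 + cos(219)*3.5 + -0.9 = -6.7037
After transform 2:
x2 = cos(271)*-1.0054 - sin(271)*-6.7037 + 1.9
= -4.8202


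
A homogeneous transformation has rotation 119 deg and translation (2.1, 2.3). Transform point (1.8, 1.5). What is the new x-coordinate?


x' = cos(theta)*px - sin(theta)*py + tx
= -0.4848*1.8 - 0.8746*1.5 + 2.1
= -0.0846


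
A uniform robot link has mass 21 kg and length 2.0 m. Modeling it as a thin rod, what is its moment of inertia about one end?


I = (1/3) * m * L^2
= (1/3) * 21 * 2.0^2
= 0.333333 * 21 * 4.0
= 28.0 kg*m^2


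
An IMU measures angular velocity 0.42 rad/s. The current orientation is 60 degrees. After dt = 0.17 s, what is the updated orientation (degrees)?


delta_theta = w * dt = 0.42 * 0.17 = 0.0714 rad
= 4.0909 deg
theta_new = 60 + 4.0909 = 64.0909 deg


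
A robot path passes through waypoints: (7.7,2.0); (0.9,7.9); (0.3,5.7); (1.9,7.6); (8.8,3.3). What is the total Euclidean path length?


Segment lengths:
  seg1 = sqrt((-6.8)^2 + (5.9)^2) = 9.0028
  seg2 = sqrt((-0.6)^2 + (-2.2)^2) = 2.2804
  seg3 = sqrt((1.6)^2 + (1.9)^2) = 2.4839
  seg4 = sqrt((6.9)^2 + (-4.3)^2) = 8.1302
Total = 21.8973


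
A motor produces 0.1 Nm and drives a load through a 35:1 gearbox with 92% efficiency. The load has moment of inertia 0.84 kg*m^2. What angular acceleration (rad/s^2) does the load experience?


tau_out = tau_motor * N * eta
= 0.1 * 35 * 0.92 = 3.22 Nm
alpha = tau_out / I = 3.22 / 0.84
= 3.8333 rad/s^2


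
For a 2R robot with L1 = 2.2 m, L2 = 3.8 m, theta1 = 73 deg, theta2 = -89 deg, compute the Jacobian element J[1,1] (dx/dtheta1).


J[1,1] = -L1*sin(t1) - L2*sin(t1+t2)
= -2.2*sin(73) - 3.8*sin(-16)
= -1.0564


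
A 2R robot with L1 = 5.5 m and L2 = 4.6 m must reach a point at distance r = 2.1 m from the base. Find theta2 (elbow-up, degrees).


cos(theta2) = (r^2 - L1^2 - L2^2) / (2*L1*L2)
cos(theta2) = (4.41 - 30.25 - 21.16) / 50.6
cos(theta2) = -0.928854
theta2 = 158.2568 degrees


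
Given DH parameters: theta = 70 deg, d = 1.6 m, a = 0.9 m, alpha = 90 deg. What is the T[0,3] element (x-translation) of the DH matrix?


T[0,3] = a * cos(theta)
= 0.9 * cos(70 deg)
= 0.9 * 0.342
= 0.3078


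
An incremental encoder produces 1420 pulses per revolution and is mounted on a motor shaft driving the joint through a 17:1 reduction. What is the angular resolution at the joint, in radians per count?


counts per rev = 1420
effective counts at joint = 1420 * 17 = 24140
resolution = 2*pi / 24140
= 2.6028e-04 rad/count


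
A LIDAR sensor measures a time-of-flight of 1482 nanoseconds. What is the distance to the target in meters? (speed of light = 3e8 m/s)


tof = 1482 ns = 1.482e-06 s
dist = c * tof / 2
= 3e8 * 1.482e-06 / 2
= 222.3 m


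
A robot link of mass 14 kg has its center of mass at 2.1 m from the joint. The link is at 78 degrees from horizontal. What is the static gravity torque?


tau = m*g*L*cos(angle)
= 14 * 9.81 * 2.1 * cos(78 deg)
= 14 * 9.81 * 2.1 * 0.2079
= 59.9646 Nm


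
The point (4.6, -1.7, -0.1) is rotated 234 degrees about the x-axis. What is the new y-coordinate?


Rotation about x-axis: y' = y*cos(theta) - z*sin(theta)
= -1.7 * -0.5878 - -0.1 * -0.809
= 0.9183


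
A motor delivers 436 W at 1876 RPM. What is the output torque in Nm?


omega = 1876 * 2*pi/60 = 196.4543 rad/s
tau = P / omega = 436 / 196.4543
= 2.2193 Nm


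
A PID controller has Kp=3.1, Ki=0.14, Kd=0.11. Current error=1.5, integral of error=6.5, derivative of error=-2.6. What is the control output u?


u = Kp*e + Ki*int(e) + Kd*de/dt
= 3.1*1.5 + 0.14*6.5 + 0.11*(-2.6)
= 4.65 + 0.91 + -0.286
= 5.274


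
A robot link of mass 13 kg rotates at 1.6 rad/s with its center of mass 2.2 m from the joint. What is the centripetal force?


F = m * omega^2 * r
= 13 * 1.6^2 * 2.2
= 13 * 2.56 * 2.2
= 73.216 N


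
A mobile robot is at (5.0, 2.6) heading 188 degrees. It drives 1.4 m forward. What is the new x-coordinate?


x_new = x0 + d*cos(theta)
= 5.0 + 1.4*cos(188)
= 5.0 + -1.3864
= 3.6136


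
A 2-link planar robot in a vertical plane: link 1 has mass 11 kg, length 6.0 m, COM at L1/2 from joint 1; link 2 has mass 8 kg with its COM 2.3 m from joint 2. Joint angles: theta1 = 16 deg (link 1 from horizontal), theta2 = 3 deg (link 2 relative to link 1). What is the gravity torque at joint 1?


Horizontal distance from joint 1 to link-1 COM:
  x_c1 = (L1/2)*cos(t1) = 3.0 * 0.9613 = 2.8838 m
Horizontal distance from joint 1 to link-2 COM:
  x_c2 = L1*cos(t1) + Lc2*cos(t1+t2)
       = 6.0*0.9613 + 2.3*0.9455 = 7.9423 m
tau1 = m1*g*x_c1 + m2*g*x_c2
     = 11*9.81*2.8838 + 8*9.81*7.9423
     = 311.1892 + 623.3088
     = 934.498 Nm


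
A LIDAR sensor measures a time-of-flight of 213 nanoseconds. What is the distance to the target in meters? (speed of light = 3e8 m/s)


tof = 213 ns = 2.13e-07 s
dist = c * tof / 2
= 3e8 * 2.13e-07 / 2
= 31.95 m


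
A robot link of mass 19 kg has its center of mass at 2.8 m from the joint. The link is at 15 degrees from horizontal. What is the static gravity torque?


tau = m*g*L*cos(angle)
= 19 * 9.81 * 2.8 * cos(15 deg)
= 19 * 9.81 * 2.8 * 0.9659
= 504.109 Nm


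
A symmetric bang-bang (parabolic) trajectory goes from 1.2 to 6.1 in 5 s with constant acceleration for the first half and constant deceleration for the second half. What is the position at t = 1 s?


Symmetric rest-to-rest: each phase covers (pf-p0)/2 in time T/2. 0.5*a*(T/2)^2 = (pf-p0)/2 => a = 4*(pf-p0)/T^2
a = 4*(6.1-1.2)/5^2 = 0.784
t = 1 is in the acceleration phase (t <= T/2).
p = p0 + 0.5*a*t^2 = 1.2 + 0.5*0.784*1^2
= 1.592


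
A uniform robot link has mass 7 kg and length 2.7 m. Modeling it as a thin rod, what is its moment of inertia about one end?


I = (1/3) * m * L^2
= (1/3) * 7 * 2.7^2
= 0.333333 * 7 * 7.29
= 17.01 kg*m^2


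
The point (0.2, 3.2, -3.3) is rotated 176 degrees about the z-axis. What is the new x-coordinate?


Rotation about z-axis: x' = x*cos(theta) - y*sin(theta)
= 0.2 * -0.9976 - 3.2 * 0.0698
= -0.4227


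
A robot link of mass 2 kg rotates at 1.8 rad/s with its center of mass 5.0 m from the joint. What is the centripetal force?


F = m * omega^2 * r
= 2 * 1.8^2 * 5.0
= 2 * 3.24 * 5.0
= 32.4 N


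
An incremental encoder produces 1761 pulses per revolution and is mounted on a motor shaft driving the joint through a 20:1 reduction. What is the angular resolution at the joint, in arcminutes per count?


counts per rev = 1761
effective counts at joint = 1761 * 20 = 35220
resolution = 360*60 / 35220
= 0.6133 arcmin/count


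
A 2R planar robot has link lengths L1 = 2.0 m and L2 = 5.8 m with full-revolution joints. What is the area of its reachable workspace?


r_max = L1 + L2 = 7.8 m
r_min = |L1 - L2| = 3.8 m
Area = pi*(r_max^2 - r_min^2)
= pi*(60.84 - 14.44)
= pi * 46.4
= 145.7699 m^2


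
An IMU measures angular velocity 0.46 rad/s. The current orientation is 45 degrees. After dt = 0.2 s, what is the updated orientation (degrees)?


delta_theta = w * dt = 0.46 * 0.2 = 0.092 rad
= 5.2712 deg
theta_new = 45 + 5.2712 = 50.2712 deg


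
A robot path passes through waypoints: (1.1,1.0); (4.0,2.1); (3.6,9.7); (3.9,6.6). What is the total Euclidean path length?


Segment lengths:
  seg1 = sqrt((2.9)^2 + (1.1)^2) = 3.1016
  seg2 = sqrt((-0.4)^2 + (7.6)^2) = 7.6105
  seg3 = sqrt((0.3)^2 + (-3.1)^2) = 3.1145
Total = 13.8266


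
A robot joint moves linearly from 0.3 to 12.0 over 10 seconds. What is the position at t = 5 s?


s = t/T = 5/10 = 0.5
p(t) = p0 + (pf-p0)*s
= 0.3 + (12.0 - 0.3) * 0.5
= 6.15


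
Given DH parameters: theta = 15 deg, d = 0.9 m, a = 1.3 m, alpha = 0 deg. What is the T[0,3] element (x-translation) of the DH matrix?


T[0,3] = a * cos(theta)
= 1.3 * cos(15 deg)
= 1.3 * 0.9659
= 1.2557


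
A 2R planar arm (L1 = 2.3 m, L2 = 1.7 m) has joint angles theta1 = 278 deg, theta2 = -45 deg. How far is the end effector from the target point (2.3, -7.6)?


End effector via forward kinematics:
x = L1*cos(t1) + L2*cos(t1+t2) = -0.703
y = L1*sin(t1) + L2*sin(t1+t2) = -3.6353
Distance to target:
d = sqrt((2.3 - -0.703)^2 + (-7.6 - -3.6353)^2)
= sqrt(9.0179 + 15.7189)
= 4.9736 m


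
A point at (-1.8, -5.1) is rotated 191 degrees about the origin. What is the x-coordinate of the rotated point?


x' = x*cos(theta) - y*sin(theta)
cos(191 deg) = -0.9816, sin(191 deg) = -0.1908
x' = -1.8 * -0.9816 - -5.1 * -0.1908
= 1.7669 - 0.9731
= 0.7938


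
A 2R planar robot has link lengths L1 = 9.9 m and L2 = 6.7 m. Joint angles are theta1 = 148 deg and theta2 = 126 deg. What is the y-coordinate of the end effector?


Convert angles to radians: theta1 = 2.5831, theta2 = 2.1991
y = L1*sin(theta1) + L2*sin(theta1+theta2)
y = 5.2462 + -6.6837
y = -1.4375


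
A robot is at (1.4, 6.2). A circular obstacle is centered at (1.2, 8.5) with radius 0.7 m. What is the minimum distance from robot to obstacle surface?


center_dist = sqrt((1.4-1.2)^2 + (6.2-8.5)^2)
= sqrt(0.04 + 5.29)
= 2.3087
min_dist = center_dist - radius = 2.3087 - 0.7 = 1.6087 m


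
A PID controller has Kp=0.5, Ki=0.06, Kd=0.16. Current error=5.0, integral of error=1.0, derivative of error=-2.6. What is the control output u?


u = Kp*e + Ki*int(e) + Kd*de/dt
= 0.5*5.0 + 0.06*1.0 + 0.16*(-2.6)
= 2.5 + 0.06 + -0.416
= 2.144


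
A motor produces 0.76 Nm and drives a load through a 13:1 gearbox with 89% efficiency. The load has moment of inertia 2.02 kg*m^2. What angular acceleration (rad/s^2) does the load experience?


tau_out = tau_motor * N * eta
= 0.76 * 13 * 0.89 = 8.7932 Nm
alpha = tau_out / I = 8.7932 / 2.02
= 4.3531 rad/s^2


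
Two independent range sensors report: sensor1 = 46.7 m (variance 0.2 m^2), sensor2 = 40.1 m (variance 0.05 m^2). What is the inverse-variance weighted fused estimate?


w1 = (1/var1) / (1/var1 + 1/var2)
   = 5.0 / (5.0 + 20.0) = 0.2
w2 = 1 - w1 = 0.8
fused = w1*s1 + w2*s2 = 9.34 + 32.08
= 41.42 m


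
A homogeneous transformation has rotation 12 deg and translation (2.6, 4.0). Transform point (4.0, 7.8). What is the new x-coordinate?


x' = cos(theta)*px - sin(theta)*py + tx
= 0.9781*4.0 - 0.2079*7.8 + 2.6
= 4.8909


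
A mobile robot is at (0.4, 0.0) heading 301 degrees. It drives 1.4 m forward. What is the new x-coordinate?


x_new = x0 + d*cos(theta)
= 0.4 + 1.4*cos(301)
= 0.4 + 0.7211
= 1.1211


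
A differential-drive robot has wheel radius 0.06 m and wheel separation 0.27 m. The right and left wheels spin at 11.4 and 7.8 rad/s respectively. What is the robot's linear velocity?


vR = r*wR = 0.06*11.4 = 0.684 m/s
vL = r*wL = 0.06*7.8 = 0.468 m/s
v = (vR+vL)/2 = 0.576 m/s
omega = (vR-vL)/L = 0.8 rad/s
linear velocity = 0.576 m/s


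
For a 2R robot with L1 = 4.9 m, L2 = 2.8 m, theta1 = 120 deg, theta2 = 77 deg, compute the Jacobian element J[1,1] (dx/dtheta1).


J[1,1] = -L1*sin(t1) - L2*sin(t1+t2)
= -4.9*sin(120) - 2.8*sin(197)
= -3.4249


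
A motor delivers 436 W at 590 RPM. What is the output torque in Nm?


omega = 590 * 2*pi/60 = 61.7847 rad/s
tau = P / omega = 436 / 61.7847
= 7.0568 Nm


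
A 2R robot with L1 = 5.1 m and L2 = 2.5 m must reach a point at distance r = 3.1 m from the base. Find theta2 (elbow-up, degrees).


cos(theta2) = (r^2 - L1^2 - L2^2) / (2*L1*L2)
cos(theta2) = (9.61 - 26.01 - 6.25) / 25.5
cos(theta2) = -0.888235
theta2 = 152.6523 degrees


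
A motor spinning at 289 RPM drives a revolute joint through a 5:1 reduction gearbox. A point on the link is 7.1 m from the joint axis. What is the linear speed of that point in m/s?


omega_motor = 289 * 2*pi/60 = 30.264 rad/s
omega_joint = omega_motor / 5 = 6.0528 rad/s
v = omega_joint * r = 6.0528 * 7.1
= 42.9749 m/s


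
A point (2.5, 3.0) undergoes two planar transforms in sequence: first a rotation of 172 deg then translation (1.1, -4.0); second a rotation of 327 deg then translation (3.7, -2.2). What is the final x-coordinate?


After transform 1:
x1 = cos(172)*2.5 - sin(172)*3.0 + 1.1 = -1.7932
y1 = sin(172)*2.5 + cos(172)*3.0 + -4.0 = -6.6229
After transform 2:
x2 = cos(327)*-1.7932 - sin(327)*-6.6229 + 3.7
= -1.411


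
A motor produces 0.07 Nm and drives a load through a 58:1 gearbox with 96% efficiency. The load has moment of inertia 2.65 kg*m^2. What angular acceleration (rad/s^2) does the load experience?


tau_out = tau_motor * N * eta
= 0.07 * 58 * 0.96 = 3.8976 Nm
alpha = tau_out / I = 3.8976 / 2.65
= 1.4708 rad/s^2


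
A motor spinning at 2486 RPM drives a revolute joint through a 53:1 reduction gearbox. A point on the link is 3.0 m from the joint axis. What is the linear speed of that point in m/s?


omega_motor = 2486 * 2*pi/60 = 260.3333 rad/s
omega_joint = omega_motor / 53 = 4.9119 rad/s
v = omega_joint * r = 4.9119 * 3.0
= 14.7358 m/s


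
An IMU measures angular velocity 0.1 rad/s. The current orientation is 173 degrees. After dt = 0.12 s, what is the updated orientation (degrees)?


delta_theta = w * dt = 0.1 * 0.12 = 0.012 rad
= 0.6875 deg
theta_new = 173 + 0.6875 = 173.6875 deg


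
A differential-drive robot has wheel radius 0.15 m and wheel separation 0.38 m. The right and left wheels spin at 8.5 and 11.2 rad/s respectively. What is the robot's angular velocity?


vR = r*wR = 0.15*8.5 = 1.275 m/s
vL = r*wL = 0.15*11.2 = 1.68 m/s
v = (vR+vL)/2 = 1.4775 m/s
omega = (vR-vL)/L = -1.0658 rad/s
angular velocity = -1.0658 rad/s


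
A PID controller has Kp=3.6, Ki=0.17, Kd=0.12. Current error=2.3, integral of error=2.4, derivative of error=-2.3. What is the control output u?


u = Kp*e + Ki*int(e) + Kd*de/dt
= 3.6*2.3 + 0.17*2.4 + 0.12*(-2.3)
= 8.28 + 0.408 + -0.276
= 8.412


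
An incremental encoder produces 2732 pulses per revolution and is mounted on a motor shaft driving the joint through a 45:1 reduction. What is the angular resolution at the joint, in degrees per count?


counts per rev = 2732
effective counts at joint = 2732 * 45 = 122940
resolution = 360 / 122940
= 0.0029 deg/count


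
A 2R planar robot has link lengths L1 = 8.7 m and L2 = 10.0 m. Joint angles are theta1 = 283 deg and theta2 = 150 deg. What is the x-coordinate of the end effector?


Convert angles to radians: theta1 = 4.9393, theta2 = 2.618
x = L1*cos(theta1) + L2*cos(theta1+theta2)
x = 1.9571 + 2.9237
x = 4.8808


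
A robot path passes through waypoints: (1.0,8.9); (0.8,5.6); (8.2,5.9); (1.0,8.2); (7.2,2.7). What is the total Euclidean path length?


Segment lengths:
  seg1 = sqrt((-0.2)^2 + (-3.3)^2) = 3.3061
  seg2 = sqrt((7.4)^2 + (0.3)^2) = 7.4061
  seg3 = sqrt((-7.2)^2 + (2.3)^2) = 7.5584
  seg4 = sqrt((6.2)^2 + (-5.5)^2) = 8.2879
Total = 26.5585


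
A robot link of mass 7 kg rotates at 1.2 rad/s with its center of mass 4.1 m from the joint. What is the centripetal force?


F = m * omega^2 * r
= 7 * 1.2^2 * 4.1
= 7 * 1.44 * 4.1
= 41.328 N


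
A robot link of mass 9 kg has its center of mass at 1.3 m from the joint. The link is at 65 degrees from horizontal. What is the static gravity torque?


tau = m*g*L*cos(angle)
= 9 * 9.81 * 1.3 * cos(65 deg)
= 9 * 9.81 * 1.3 * 0.4226
= 48.5069 Nm


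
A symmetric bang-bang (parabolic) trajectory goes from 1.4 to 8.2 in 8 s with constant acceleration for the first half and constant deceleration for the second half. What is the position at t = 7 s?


Symmetric rest-to-rest: each phase covers (pf-p0)/2 in time T/2. 0.5*a*(T/2)^2 = (pf-p0)/2 => a = 4*(pf-p0)/T^2
a = 4*(8.2-1.4)/8^2 = 0.425
t = 7 is in the deceleration phase (t > T/2).
p = pf - 0.5*a*(T-t)^2 = 8.2 - 0.5*0.425*1^2
= 7.9875


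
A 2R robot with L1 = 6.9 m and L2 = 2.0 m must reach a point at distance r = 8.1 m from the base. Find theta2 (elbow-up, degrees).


cos(theta2) = (r^2 - L1^2 - L2^2) / (2*L1*L2)
cos(theta2) = (65.61 - 47.61 - 4.0) / 27.6
cos(theta2) = 0.507246
theta2 = 59.5194 degrees


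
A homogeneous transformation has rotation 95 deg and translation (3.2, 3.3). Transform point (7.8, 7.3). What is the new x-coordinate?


x' = cos(theta)*px - sin(theta)*py + tx
= -0.0872*7.8 - 0.9962*7.3 + 3.2
= -4.752


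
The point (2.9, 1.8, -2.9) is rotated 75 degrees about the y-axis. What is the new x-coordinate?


Rotation about y-axis: x' = x*cos(theta) + z*sin(theta)
= 2.9 * 0.2588 + -2.9 * 0.9659
= -2.0506


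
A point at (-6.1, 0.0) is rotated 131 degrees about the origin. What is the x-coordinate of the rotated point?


x' = x*cos(theta) - y*sin(theta)
cos(131 deg) = -0.6561, sin(131 deg) = 0.7547
x' = -6.1 * -0.6561 - 0.0 * 0.7547
= 4.002 - 0.0
= 4.002


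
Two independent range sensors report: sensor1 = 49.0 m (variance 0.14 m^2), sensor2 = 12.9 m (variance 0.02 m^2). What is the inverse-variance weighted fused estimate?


w1 = (1/var1) / (1/var1 + 1/var2)
   = 7.1429 / (7.1429 + 50.0) = 0.125
w2 = 1 - w1 = 0.875
fused = w1*s1 + w2*s2 = 6.125 + 11.2875
= 17.4125 m


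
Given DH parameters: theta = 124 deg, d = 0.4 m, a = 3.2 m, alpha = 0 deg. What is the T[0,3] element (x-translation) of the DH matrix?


T[0,3] = a * cos(theta)
= 3.2 * cos(124 deg)
= 3.2 * -0.5592
= -1.7894


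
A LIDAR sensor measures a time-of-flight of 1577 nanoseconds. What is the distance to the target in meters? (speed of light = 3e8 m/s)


tof = 1577 ns = 1.577e-06 s
dist = c * tof / 2
= 3e8 * 1.577e-06 / 2
= 236.55 m


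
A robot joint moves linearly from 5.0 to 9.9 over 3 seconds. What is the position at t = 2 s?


s = t/T = 2/3 = 0.6667
p(t) = p0 + (pf-p0)*s
= 5.0 + (9.9 - 5.0) * 0.6667
= 8.2667


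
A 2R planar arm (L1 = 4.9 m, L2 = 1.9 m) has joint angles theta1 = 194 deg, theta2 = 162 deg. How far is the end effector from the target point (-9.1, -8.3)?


End effector via forward kinematics:
x = L1*cos(t1) + L2*cos(t1+t2) = -2.8591
y = L1*sin(t1) + L2*sin(t1+t2) = -1.318
Distance to target:
d = sqrt((-9.1 - -2.8591)^2 + (-8.3 - -1.318)^2)
= sqrt(38.9491 + 48.749)
= 9.3647 m


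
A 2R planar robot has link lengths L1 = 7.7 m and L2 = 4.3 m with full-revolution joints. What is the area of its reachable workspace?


r_max = L1 + L2 = 12.0 m
r_min = |L1 - L2| = 3.4 m
Area = pi*(r_max^2 - r_min^2)
= pi*(144.0 - 11.56)
= pi * 132.44
= 416.0725 m^2


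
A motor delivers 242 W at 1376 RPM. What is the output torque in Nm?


omega = 1376 * 2*pi/60 = 144.0944 rad/s
tau = P / omega = 242 / 144.0944
= 1.6795 Nm


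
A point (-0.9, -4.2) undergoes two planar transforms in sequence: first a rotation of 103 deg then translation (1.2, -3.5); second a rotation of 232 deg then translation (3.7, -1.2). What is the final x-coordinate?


After transform 1:
x1 = cos(103)*-0.9 - sin(103)*-4.2 + 1.2 = 5.4948
y1 = sin(103)*-0.9 + cos(103)*-4.2 + -3.5 = -3.4321
After transform 2:
x2 = cos(232)*5.4948 - sin(232)*-3.4321 + 3.7
= -2.3875


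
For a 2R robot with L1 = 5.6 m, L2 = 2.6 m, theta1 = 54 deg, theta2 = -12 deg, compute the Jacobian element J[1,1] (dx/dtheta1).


J[1,1] = -L1*sin(t1) - L2*sin(t1+t2)
= -5.6*sin(54) - 2.6*sin(42)
= -6.2702


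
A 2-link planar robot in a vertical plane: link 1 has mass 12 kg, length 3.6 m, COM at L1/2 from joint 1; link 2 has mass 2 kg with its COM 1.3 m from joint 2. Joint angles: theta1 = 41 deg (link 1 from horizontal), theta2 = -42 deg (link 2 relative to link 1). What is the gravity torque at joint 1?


Horizontal distance from joint 1 to link-1 COM:
  x_c1 = (L1/2)*cos(t1) = 1.8 * 0.7547 = 1.3585 m
Horizontal distance from joint 1 to link-2 COM:
  x_c2 = L1*cos(t1) + Lc2*cos(t1+t2)
       = 3.6*0.7547 + 1.3*0.9998 = 4.0168 m
tau1 = m1*g*x_c1 + m2*g*x_c2
     = 12*9.81*1.3585 + 2*9.81*4.0168
     = 159.9199 + 78.8088
     = 238.7287 Nm


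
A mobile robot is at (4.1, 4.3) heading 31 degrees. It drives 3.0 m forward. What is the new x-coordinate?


x_new = x0 + d*cos(theta)
= 4.1 + 3.0*cos(31)
= 4.1 + 2.5715
= 6.6715


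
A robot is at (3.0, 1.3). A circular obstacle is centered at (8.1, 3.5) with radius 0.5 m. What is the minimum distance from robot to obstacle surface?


center_dist = sqrt((3.0-8.1)^2 + (1.3-3.5)^2)
= sqrt(26.01 + 4.84)
= 5.5543
min_dist = center_dist - radius = 5.5543 - 0.5 = 5.0543 m


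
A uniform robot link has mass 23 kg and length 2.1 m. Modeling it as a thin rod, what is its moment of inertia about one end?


I = (1/3) * m * L^2
= (1/3) * 23 * 2.1^2
= 0.333333 * 23 * 4.41
= 33.81 kg*m^2


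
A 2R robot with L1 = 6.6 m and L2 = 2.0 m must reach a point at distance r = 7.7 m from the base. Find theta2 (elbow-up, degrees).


cos(theta2) = (r^2 - L1^2 - L2^2) / (2*L1*L2)
cos(theta2) = (59.29 - 43.56 - 4.0) / 26.4
cos(theta2) = 0.444318
theta2 = 63.6203 degrees


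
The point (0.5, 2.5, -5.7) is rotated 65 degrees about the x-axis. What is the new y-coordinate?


Rotation about x-axis: y' = y*cos(theta) - z*sin(theta)
= 2.5 * 0.4226 - -5.7 * 0.9063
= 6.2225


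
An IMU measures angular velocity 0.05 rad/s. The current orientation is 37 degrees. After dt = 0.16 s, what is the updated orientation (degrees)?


delta_theta = w * dt = 0.05 * 0.16 = 0.008 rad
= 0.4584 deg
theta_new = 37 + 0.4584 = 37.4584 deg


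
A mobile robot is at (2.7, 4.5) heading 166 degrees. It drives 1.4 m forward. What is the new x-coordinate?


x_new = x0 + d*cos(theta)
= 2.7 + 1.4*cos(166)
= 2.7 + -1.3584
= 1.3416


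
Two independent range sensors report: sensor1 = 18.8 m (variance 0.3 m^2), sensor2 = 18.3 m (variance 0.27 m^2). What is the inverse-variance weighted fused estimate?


w1 = (1/var1) / (1/var1 + 1/var2)
   = 3.3333 / (3.3333 + 3.7037) = 0.4737
w2 = 1 - w1 = 0.5263
fused = w1*s1 + w2*s2 = 8.9053 + 9.6316
= 18.5368 m
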